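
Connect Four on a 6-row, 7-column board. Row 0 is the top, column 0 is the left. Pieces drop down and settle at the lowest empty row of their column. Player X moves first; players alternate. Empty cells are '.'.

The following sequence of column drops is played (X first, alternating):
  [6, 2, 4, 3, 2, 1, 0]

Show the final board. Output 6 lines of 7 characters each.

Move 1: X drops in col 6, lands at row 5
Move 2: O drops in col 2, lands at row 5
Move 3: X drops in col 4, lands at row 5
Move 4: O drops in col 3, lands at row 5
Move 5: X drops in col 2, lands at row 4
Move 6: O drops in col 1, lands at row 5
Move 7: X drops in col 0, lands at row 5

Answer: .......
.......
.......
.......
..X....
XOOOX.X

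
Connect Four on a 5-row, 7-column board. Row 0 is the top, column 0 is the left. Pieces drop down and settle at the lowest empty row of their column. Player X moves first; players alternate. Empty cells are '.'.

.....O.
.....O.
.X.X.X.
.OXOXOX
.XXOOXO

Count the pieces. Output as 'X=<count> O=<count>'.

X=9 O=8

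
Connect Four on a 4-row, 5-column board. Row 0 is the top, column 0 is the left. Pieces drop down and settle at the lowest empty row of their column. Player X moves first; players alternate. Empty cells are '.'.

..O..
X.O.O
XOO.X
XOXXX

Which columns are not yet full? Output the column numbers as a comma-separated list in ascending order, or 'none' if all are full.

col 0: top cell = '.' → open
col 1: top cell = '.' → open
col 2: top cell = 'O' → FULL
col 3: top cell = '.' → open
col 4: top cell = '.' → open

Answer: 0,1,3,4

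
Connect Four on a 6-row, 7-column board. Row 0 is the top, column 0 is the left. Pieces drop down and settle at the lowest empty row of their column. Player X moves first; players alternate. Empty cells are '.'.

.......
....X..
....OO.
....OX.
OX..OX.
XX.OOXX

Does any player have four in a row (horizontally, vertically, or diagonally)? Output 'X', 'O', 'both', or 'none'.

O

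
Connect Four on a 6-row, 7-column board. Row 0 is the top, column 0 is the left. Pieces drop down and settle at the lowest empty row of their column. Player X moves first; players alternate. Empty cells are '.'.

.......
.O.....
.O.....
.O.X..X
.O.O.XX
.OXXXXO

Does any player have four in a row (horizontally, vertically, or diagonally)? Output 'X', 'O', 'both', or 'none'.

both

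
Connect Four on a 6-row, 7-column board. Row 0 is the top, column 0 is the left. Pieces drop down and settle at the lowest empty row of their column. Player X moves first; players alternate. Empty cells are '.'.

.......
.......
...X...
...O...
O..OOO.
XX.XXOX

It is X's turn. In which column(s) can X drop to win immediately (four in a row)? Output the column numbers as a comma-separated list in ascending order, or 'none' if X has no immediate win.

col 0: drop X → no win
col 1: drop X → no win
col 2: drop X → WIN!
col 3: drop X → no win
col 4: drop X → no win
col 5: drop X → no win
col 6: drop X → no win

Answer: 2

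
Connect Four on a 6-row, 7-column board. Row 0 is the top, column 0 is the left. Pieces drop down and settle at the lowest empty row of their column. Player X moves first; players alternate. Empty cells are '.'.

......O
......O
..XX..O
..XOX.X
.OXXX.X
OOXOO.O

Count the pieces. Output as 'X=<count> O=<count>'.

X=10 O=10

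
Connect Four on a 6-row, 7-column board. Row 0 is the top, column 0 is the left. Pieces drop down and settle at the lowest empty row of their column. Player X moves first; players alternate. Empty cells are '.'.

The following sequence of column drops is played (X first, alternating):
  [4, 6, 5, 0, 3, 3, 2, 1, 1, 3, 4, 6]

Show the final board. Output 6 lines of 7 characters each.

Answer: .......
.......
.......
...O...
.X.OX.O
OOXXXXO

Derivation:
Move 1: X drops in col 4, lands at row 5
Move 2: O drops in col 6, lands at row 5
Move 3: X drops in col 5, lands at row 5
Move 4: O drops in col 0, lands at row 5
Move 5: X drops in col 3, lands at row 5
Move 6: O drops in col 3, lands at row 4
Move 7: X drops in col 2, lands at row 5
Move 8: O drops in col 1, lands at row 5
Move 9: X drops in col 1, lands at row 4
Move 10: O drops in col 3, lands at row 3
Move 11: X drops in col 4, lands at row 4
Move 12: O drops in col 6, lands at row 4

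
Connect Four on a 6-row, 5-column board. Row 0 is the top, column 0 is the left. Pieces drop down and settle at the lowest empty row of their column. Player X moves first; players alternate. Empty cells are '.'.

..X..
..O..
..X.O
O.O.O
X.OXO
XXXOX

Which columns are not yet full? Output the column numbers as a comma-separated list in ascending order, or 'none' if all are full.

col 0: top cell = '.' → open
col 1: top cell = '.' → open
col 2: top cell = 'X' → FULL
col 3: top cell = '.' → open
col 4: top cell = '.' → open

Answer: 0,1,3,4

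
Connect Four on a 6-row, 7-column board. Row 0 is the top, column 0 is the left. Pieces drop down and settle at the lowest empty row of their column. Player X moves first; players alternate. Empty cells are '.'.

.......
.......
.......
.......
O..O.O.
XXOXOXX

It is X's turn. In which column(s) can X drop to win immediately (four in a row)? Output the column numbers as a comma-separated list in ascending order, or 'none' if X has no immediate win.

col 0: drop X → no win
col 1: drop X → no win
col 2: drop X → no win
col 3: drop X → no win
col 4: drop X → no win
col 5: drop X → no win
col 6: drop X → no win

Answer: none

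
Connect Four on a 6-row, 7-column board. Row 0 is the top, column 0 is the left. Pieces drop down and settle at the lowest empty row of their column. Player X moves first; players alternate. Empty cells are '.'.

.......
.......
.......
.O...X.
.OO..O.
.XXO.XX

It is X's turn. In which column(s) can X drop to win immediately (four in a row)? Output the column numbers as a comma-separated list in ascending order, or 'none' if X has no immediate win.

col 0: drop X → no win
col 1: drop X → no win
col 2: drop X → no win
col 3: drop X → no win
col 4: drop X → no win
col 5: drop X → no win
col 6: drop X → no win

Answer: none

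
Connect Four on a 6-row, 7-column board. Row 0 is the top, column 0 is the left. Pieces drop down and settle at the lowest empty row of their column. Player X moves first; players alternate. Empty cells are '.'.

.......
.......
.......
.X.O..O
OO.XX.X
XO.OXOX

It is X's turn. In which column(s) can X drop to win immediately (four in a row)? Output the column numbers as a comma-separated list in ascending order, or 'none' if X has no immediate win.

col 0: drop X → no win
col 1: drop X → no win
col 2: drop X → no win
col 3: drop X → no win
col 4: drop X → no win
col 5: drop X → WIN!
col 6: drop X → no win

Answer: 5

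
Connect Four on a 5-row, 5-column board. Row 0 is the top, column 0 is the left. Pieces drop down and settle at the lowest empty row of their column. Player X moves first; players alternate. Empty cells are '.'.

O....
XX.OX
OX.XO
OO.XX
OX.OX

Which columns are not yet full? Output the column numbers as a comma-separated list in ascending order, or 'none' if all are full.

col 0: top cell = 'O' → FULL
col 1: top cell = '.' → open
col 2: top cell = '.' → open
col 3: top cell = '.' → open
col 4: top cell = '.' → open

Answer: 1,2,3,4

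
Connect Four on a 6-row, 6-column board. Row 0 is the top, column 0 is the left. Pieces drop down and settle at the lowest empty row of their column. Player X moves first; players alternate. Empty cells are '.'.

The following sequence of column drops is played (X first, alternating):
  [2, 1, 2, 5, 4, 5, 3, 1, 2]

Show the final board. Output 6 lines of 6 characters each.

Answer: ......
......
......
..X...
.OX..O
.OXXXO

Derivation:
Move 1: X drops in col 2, lands at row 5
Move 2: O drops in col 1, lands at row 5
Move 3: X drops in col 2, lands at row 4
Move 4: O drops in col 5, lands at row 5
Move 5: X drops in col 4, lands at row 5
Move 6: O drops in col 5, lands at row 4
Move 7: X drops in col 3, lands at row 5
Move 8: O drops in col 1, lands at row 4
Move 9: X drops in col 2, lands at row 3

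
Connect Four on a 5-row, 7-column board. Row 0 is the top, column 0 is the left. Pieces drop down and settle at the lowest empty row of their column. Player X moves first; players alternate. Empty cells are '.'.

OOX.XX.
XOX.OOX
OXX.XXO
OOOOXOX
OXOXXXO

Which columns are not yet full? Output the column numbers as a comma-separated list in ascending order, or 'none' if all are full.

Answer: 3,6

Derivation:
col 0: top cell = 'O' → FULL
col 1: top cell = 'O' → FULL
col 2: top cell = 'X' → FULL
col 3: top cell = '.' → open
col 4: top cell = 'X' → FULL
col 5: top cell = 'X' → FULL
col 6: top cell = '.' → open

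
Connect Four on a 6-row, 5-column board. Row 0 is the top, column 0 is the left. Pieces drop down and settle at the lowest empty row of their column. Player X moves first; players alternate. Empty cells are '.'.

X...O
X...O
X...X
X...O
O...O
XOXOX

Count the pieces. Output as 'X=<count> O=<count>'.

X=8 O=7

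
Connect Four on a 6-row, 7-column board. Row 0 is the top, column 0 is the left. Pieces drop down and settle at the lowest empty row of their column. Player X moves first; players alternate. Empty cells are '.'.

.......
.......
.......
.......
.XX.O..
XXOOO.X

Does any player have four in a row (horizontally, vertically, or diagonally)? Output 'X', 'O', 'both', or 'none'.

none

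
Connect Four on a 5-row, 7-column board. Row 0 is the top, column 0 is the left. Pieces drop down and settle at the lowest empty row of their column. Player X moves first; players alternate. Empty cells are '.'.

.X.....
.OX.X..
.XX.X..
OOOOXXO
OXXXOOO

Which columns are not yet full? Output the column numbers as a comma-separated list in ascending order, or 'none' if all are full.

Answer: 0,2,3,4,5,6

Derivation:
col 0: top cell = '.' → open
col 1: top cell = 'X' → FULL
col 2: top cell = '.' → open
col 3: top cell = '.' → open
col 4: top cell = '.' → open
col 5: top cell = '.' → open
col 6: top cell = '.' → open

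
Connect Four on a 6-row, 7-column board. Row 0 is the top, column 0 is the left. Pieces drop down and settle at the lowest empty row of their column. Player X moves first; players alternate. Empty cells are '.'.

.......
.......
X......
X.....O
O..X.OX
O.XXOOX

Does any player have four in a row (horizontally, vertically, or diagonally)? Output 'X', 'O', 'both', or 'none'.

none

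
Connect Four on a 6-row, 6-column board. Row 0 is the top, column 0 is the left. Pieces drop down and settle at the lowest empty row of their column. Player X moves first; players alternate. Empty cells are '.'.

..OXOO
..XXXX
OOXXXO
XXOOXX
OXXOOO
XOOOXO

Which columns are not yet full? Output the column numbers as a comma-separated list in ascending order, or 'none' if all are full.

col 0: top cell = '.' → open
col 1: top cell = '.' → open
col 2: top cell = 'O' → FULL
col 3: top cell = 'X' → FULL
col 4: top cell = 'O' → FULL
col 5: top cell = 'O' → FULL

Answer: 0,1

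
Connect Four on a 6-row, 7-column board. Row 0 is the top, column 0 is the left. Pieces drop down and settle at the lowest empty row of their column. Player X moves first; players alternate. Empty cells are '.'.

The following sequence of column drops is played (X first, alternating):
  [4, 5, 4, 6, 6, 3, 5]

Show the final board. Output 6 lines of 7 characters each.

Answer: .......
.......
.......
.......
....XXX
...OXOO

Derivation:
Move 1: X drops in col 4, lands at row 5
Move 2: O drops in col 5, lands at row 5
Move 3: X drops in col 4, lands at row 4
Move 4: O drops in col 6, lands at row 5
Move 5: X drops in col 6, lands at row 4
Move 6: O drops in col 3, lands at row 5
Move 7: X drops in col 5, lands at row 4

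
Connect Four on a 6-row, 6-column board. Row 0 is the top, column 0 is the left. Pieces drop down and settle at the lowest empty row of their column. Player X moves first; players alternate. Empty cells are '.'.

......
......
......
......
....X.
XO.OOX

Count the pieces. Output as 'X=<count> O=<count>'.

X=3 O=3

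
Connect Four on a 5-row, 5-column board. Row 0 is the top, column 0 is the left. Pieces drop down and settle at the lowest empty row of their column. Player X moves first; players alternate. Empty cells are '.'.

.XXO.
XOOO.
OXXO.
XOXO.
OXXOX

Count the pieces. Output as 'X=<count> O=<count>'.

X=10 O=10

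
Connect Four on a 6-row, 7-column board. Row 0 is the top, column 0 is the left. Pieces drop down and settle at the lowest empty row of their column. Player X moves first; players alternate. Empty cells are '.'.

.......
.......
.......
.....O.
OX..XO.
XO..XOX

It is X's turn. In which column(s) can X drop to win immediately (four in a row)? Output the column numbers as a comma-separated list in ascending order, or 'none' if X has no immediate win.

col 0: drop X → no win
col 1: drop X → no win
col 2: drop X → no win
col 3: drop X → no win
col 4: drop X → no win
col 5: drop X → no win
col 6: drop X → no win

Answer: none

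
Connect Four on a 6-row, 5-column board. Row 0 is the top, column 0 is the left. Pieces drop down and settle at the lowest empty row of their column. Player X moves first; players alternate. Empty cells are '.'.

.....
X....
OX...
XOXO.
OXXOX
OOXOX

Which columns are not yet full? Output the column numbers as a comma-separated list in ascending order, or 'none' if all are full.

Answer: 0,1,2,3,4

Derivation:
col 0: top cell = '.' → open
col 1: top cell = '.' → open
col 2: top cell = '.' → open
col 3: top cell = '.' → open
col 4: top cell = '.' → open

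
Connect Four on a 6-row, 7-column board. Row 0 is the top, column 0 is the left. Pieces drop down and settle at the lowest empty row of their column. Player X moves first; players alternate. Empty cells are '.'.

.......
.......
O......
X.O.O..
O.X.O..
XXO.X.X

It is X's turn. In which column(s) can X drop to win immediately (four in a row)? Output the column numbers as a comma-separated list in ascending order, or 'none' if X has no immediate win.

col 0: drop X → no win
col 1: drop X → no win
col 2: drop X → no win
col 3: drop X → no win
col 4: drop X → no win
col 5: drop X → no win
col 6: drop X → no win

Answer: none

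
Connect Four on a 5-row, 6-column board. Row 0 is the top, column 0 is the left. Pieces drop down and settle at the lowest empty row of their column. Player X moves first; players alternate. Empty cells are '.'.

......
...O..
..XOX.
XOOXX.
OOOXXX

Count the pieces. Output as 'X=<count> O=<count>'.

X=8 O=7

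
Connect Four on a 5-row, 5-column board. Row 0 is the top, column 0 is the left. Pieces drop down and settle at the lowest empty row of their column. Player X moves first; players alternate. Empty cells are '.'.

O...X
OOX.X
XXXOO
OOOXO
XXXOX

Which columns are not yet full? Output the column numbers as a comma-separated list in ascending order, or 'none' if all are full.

Answer: 1,2,3

Derivation:
col 0: top cell = 'O' → FULL
col 1: top cell = '.' → open
col 2: top cell = '.' → open
col 3: top cell = '.' → open
col 4: top cell = 'X' → FULL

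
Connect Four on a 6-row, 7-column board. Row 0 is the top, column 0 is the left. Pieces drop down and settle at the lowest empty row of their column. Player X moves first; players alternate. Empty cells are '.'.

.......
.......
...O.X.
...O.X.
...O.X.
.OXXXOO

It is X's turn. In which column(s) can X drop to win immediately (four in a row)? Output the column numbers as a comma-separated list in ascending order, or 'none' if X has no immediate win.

Answer: 5

Derivation:
col 0: drop X → no win
col 1: drop X → no win
col 2: drop X → no win
col 3: drop X → no win
col 4: drop X → no win
col 5: drop X → WIN!
col 6: drop X → no win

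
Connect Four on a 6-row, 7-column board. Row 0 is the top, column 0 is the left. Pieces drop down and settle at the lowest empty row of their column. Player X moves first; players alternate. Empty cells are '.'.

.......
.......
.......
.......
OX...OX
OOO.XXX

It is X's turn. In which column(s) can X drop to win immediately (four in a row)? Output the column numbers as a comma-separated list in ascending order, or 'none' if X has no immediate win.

col 0: drop X → no win
col 1: drop X → no win
col 2: drop X → no win
col 3: drop X → WIN!
col 4: drop X → no win
col 5: drop X → no win
col 6: drop X → no win

Answer: 3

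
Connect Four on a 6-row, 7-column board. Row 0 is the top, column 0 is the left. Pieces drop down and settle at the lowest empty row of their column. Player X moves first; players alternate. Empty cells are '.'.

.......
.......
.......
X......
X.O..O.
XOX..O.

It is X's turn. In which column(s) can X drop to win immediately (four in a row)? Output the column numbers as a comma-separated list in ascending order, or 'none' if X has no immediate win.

col 0: drop X → WIN!
col 1: drop X → no win
col 2: drop X → no win
col 3: drop X → no win
col 4: drop X → no win
col 5: drop X → no win
col 6: drop X → no win

Answer: 0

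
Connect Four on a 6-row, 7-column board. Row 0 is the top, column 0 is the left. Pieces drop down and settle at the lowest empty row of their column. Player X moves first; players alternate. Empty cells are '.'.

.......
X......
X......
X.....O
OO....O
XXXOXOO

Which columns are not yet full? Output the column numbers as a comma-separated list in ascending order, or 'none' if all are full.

Answer: 0,1,2,3,4,5,6

Derivation:
col 0: top cell = '.' → open
col 1: top cell = '.' → open
col 2: top cell = '.' → open
col 3: top cell = '.' → open
col 4: top cell = '.' → open
col 5: top cell = '.' → open
col 6: top cell = '.' → open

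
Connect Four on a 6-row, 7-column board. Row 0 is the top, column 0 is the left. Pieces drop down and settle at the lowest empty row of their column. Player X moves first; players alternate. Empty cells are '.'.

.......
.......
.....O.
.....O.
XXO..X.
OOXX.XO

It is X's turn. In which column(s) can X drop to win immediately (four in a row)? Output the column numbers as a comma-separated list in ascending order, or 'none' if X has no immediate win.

Answer: 4

Derivation:
col 0: drop X → no win
col 1: drop X → no win
col 2: drop X → no win
col 3: drop X → no win
col 4: drop X → WIN!
col 5: drop X → no win
col 6: drop X → no win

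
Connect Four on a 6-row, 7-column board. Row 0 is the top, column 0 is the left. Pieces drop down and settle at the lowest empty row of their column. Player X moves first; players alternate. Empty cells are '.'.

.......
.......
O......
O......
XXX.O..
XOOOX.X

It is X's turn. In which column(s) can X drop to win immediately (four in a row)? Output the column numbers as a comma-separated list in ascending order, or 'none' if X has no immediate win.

col 0: drop X → no win
col 1: drop X → no win
col 2: drop X → no win
col 3: drop X → WIN!
col 4: drop X → no win
col 5: drop X → no win
col 6: drop X → no win

Answer: 3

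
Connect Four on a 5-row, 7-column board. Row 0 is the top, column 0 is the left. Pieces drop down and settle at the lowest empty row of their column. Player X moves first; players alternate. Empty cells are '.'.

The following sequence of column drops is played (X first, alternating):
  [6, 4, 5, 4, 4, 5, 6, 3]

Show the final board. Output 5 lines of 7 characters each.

Move 1: X drops in col 6, lands at row 4
Move 2: O drops in col 4, lands at row 4
Move 3: X drops in col 5, lands at row 4
Move 4: O drops in col 4, lands at row 3
Move 5: X drops in col 4, lands at row 2
Move 6: O drops in col 5, lands at row 3
Move 7: X drops in col 6, lands at row 3
Move 8: O drops in col 3, lands at row 4

Answer: .......
.......
....X..
....OOX
...OOXX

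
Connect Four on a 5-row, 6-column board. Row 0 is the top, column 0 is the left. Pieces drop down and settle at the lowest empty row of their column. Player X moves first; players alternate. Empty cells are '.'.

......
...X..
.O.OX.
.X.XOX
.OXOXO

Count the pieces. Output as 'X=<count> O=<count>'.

X=7 O=6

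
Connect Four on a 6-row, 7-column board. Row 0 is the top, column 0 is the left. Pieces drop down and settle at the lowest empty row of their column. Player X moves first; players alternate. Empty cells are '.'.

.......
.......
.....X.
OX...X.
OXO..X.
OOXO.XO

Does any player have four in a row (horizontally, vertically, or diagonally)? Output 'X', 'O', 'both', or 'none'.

X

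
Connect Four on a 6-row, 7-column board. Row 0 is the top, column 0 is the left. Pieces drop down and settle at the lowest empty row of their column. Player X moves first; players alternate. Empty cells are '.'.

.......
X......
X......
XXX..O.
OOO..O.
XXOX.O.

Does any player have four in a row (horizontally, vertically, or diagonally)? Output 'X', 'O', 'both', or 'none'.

none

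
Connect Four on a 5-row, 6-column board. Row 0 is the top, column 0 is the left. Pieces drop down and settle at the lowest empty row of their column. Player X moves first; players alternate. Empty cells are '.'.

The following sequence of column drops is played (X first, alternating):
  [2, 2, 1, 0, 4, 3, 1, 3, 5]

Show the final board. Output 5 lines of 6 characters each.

Answer: ......
......
......
.XOO..
OXXOXX

Derivation:
Move 1: X drops in col 2, lands at row 4
Move 2: O drops in col 2, lands at row 3
Move 3: X drops in col 1, lands at row 4
Move 4: O drops in col 0, lands at row 4
Move 5: X drops in col 4, lands at row 4
Move 6: O drops in col 3, lands at row 4
Move 7: X drops in col 1, lands at row 3
Move 8: O drops in col 3, lands at row 3
Move 9: X drops in col 5, lands at row 4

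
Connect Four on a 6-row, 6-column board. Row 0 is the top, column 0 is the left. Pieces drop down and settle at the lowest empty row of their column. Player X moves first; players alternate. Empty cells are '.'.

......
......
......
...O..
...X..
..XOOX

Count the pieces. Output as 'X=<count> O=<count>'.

X=3 O=3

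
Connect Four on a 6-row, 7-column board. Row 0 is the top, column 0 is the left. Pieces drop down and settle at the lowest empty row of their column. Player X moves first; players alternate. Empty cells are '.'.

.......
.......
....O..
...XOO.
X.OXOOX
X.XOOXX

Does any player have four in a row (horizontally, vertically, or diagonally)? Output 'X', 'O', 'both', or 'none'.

O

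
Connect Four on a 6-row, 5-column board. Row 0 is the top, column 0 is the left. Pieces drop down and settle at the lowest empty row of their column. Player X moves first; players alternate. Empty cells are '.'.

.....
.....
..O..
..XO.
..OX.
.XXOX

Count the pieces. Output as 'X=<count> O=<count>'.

X=5 O=4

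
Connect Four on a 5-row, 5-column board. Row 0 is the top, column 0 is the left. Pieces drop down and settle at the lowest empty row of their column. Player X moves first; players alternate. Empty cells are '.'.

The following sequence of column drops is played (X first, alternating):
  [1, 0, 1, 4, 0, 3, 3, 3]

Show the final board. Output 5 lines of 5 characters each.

Move 1: X drops in col 1, lands at row 4
Move 2: O drops in col 0, lands at row 4
Move 3: X drops in col 1, lands at row 3
Move 4: O drops in col 4, lands at row 4
Move 5: X drops in col 0, lands at row 3
Move 6: O drops in col 3, lands at row 4
Move 7: X drops in col 3, lands at row 3
Move 8: O drops in col 3, lands at row 2

Answer: .....
.....
...O.
XX.X.
OX.OO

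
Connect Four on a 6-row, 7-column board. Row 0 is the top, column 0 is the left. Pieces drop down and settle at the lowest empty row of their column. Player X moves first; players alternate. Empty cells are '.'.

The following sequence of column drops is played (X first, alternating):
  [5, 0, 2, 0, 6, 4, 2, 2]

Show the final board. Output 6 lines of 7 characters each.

Answer: .......
.......
.......
..O....
O.X....
O.X.OXX

Derivation:
Move 1: X drops in col 5, lands at row 5
Move 2: O drops in col 0, lands at row 5
Move 3: X drops in col 2, lands at row 5
Move 4: O drops in col 0, lands at row 4
Move 5: X drops in col 6, lands at row 5
Move 6: O drops in col 4, lands at row 5
Move 7: X drops in col 2, lands at row 4
Move 8: O drops in col 2, lands at row 3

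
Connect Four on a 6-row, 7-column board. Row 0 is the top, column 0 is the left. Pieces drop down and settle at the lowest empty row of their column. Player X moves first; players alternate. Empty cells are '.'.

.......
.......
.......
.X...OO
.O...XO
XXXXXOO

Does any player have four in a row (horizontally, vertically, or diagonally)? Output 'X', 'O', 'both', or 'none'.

X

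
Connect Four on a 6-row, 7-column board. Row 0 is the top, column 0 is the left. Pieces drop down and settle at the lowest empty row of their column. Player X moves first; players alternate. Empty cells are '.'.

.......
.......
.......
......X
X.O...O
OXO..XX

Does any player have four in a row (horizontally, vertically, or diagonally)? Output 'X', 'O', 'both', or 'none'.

none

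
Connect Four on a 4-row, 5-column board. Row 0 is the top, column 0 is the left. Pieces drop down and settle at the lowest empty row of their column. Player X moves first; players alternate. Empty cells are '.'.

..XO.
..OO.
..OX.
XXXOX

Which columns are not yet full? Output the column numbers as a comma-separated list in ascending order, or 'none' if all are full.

Answer: 0,1,4

Derivation:
col 0: top cell = '.' → open
col 1: top cell = '.' → open
col 2: top cell = 'X' → FULL
col 3: top cell = 'O' → FULL
col 4: top cell = '.' → open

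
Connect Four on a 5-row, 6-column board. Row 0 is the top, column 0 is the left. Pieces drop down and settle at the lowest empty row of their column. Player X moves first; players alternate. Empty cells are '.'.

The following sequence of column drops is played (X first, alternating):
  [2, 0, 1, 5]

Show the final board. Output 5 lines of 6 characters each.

Answer: ......
......
......
......
OXX..O

Derivation:
Move 1: X drops in col 2, lands at row 4
Move 2: O drops in col 0, lands at row 4
Move 3: X drops in col 1, lands at row 4
Move 4: O drops in col 5, lands at row 4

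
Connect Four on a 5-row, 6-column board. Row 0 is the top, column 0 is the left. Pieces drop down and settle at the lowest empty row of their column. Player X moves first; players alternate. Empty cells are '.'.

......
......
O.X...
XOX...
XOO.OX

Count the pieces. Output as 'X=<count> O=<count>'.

X=5 O=5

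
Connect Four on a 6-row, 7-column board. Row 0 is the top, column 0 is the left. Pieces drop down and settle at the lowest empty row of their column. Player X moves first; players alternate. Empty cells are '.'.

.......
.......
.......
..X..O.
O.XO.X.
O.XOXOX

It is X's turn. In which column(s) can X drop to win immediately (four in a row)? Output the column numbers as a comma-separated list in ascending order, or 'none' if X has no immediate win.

Answer: 2

Derivation:
col 0: drop X → no win
col 1: drop X → no win
col 2: drop X → WIN!
col 3: drop X → no win
col 4: drop X → no win
col 5: drop X → no win
col 6: drop X → no win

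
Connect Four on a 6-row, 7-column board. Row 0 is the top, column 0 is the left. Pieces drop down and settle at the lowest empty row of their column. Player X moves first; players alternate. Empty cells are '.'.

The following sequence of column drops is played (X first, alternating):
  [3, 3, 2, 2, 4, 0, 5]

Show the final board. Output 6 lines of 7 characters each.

Move 1: X drops in col 3, lands at row 5
Move 2: O drops in col 3, lands at row 4
Move 3: X drops in col 2, lands at row 5
Move 4: O drops in col 2, lands at row 4
Move 5: X drops in col 4, lands at row 5
Move 6: O drops in col 0, lands at row 5
Move 7: X drops in col 5, lands at row 5

Answer: .......
.......
.......
.......
..OO...
O.XXXX.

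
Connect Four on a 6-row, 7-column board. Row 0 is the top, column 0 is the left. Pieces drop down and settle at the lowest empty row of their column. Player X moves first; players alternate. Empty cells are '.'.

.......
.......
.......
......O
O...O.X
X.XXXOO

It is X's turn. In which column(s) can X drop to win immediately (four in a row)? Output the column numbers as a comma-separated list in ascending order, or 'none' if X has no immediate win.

col 0: drop X → no win
col 1: drop X → WIN!
col 2: drop X → no win
col 3: drop X → no win
col 4: drop X → no win
col 5: drop X → no win
col 6: drop X → no win

Answer: 1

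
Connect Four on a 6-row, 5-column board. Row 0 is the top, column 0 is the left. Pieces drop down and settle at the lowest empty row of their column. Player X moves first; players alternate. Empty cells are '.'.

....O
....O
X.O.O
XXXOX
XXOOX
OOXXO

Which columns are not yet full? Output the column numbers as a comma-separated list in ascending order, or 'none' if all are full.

Answer: 0,1,2,3

Derivation:
col 0: top cell = '.' → open
col 1: top cell = '.' → open
col 2: top cell = '.' → open
col 3: top cell = '.' → open
col 4: top cell = 'O' → FULL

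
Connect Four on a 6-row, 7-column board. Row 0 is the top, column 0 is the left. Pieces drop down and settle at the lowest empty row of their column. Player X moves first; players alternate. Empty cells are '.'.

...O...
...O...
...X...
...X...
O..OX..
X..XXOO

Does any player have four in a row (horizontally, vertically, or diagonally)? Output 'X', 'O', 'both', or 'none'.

none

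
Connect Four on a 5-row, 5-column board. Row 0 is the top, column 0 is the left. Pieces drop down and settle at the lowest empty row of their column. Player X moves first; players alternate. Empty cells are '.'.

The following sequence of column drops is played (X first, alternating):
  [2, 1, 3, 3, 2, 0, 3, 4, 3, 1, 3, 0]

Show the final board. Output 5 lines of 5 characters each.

Move 1: X drops in col 2, lands at row 4
Move 2: O drops in col 1, lands at row 4
Move 3: X drops in col 3, lands at row 4
Move 4: O drops in col 3, lands at row 3
Move 5: X drops in col 2, lands at row 3
Move 6: O drops in col 0, lands at row 4
Move 7: X drops in col 3, lands at row 2
Move 8: O drops in col 4, lands at row 4
Move 9: X drops in col 3, lands at row 1
Move 10: O drops in col 1, lands at row 3
Move 11: X drops in col 3, lands at row 0
Move 12: O drops in col 0, lands at row 3

Answer: ...X.
...X.
...X.
OOXO.
OOXXO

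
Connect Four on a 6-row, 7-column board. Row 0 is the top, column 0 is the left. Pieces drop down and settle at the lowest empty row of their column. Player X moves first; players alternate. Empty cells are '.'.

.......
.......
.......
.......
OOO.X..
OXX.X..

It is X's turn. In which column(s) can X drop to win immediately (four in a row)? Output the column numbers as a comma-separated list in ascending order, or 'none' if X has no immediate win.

col 0: drop X → no win
col 1: drop X → no win
col 2: drop X → no win
col 3: drop X → WIN!
col 4: drop X → no win
col 5: drop X → no win
col 6: drop X → no win

Answer: 3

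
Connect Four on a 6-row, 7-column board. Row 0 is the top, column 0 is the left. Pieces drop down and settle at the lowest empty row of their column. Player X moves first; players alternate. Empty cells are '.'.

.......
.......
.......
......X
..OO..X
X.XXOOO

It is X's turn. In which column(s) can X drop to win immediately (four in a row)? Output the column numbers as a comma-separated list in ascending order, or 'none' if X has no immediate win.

Answer: 1

Derivation:
col 0: drop X → no win
col 1: drop X → WIN!
col 2: drop X → no win
col 3: drop X → no win
col 4: drop X → no win
col 5: drop X → no win
col 6: drop X → no win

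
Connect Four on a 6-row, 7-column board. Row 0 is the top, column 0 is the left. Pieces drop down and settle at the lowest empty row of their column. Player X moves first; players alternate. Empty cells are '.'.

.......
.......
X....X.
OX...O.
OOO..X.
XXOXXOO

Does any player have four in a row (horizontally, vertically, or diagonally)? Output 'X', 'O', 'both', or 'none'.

none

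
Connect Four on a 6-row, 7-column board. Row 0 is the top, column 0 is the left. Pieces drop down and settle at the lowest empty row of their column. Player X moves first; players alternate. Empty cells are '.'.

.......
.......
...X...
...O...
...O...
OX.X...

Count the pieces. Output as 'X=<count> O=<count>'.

X=3 O=3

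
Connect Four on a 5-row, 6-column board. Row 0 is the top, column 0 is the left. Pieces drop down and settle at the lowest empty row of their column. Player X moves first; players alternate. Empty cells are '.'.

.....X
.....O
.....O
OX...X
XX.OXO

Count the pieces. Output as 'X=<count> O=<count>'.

X=6 O=5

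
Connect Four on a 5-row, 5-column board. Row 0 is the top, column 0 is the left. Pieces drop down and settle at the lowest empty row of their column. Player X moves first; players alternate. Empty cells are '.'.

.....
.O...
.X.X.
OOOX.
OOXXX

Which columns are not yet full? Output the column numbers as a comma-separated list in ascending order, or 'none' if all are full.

Answer: 0,1,2,3,4

Derivation:
col 0: top cell = '.' → open
col 1: top cell = '.' → open
col 2: top cell = '.' → open
col 3: top cell = '.' → open
col 4: top cell = '.' → open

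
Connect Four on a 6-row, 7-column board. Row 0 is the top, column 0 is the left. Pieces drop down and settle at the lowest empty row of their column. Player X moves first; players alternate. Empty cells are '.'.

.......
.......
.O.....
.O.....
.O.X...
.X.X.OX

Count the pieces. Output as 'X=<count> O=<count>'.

X=4 O=4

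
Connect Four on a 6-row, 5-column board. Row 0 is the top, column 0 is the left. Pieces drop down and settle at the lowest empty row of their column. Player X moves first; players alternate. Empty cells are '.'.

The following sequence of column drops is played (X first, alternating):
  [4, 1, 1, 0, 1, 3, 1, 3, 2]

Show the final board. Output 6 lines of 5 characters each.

Move 1: X drops in col 4, lands at row 5
Move 2: O drops in col 1, lands at row 5
Move 3: X drops in col 1, lands at row 4
Move 4: O drops in col 0, lands at row 5
Move 5: X drops in col 1, lands at row 3
Move 6: O drops in col 3, lands at row 5
Move 7: X drops in col 1, lands at row 2
Move 8: O drops in col 3, lands at row 4
Move 9: X drops in col 2, lands at row 5

Answer: .....
.....
.X...
.X...
.X.O.
OOXOX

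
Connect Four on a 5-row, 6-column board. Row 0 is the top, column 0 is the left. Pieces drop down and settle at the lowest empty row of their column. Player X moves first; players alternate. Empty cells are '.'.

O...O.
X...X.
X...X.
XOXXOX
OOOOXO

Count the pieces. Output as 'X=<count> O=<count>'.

X=9 O=9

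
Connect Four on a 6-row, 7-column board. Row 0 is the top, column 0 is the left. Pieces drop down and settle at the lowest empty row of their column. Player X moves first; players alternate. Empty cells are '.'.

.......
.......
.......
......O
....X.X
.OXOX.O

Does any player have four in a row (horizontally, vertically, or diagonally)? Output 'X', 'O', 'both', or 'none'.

none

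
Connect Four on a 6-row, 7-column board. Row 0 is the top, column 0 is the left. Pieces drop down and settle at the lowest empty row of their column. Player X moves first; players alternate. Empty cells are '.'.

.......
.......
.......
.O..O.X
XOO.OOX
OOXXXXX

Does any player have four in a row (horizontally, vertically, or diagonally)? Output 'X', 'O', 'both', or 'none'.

X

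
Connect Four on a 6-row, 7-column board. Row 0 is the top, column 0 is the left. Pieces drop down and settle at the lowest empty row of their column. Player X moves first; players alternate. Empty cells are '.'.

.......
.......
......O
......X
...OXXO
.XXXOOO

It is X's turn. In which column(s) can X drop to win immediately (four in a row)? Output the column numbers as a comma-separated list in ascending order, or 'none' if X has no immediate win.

Answer: 0

Derivation:
col 0: drop X → WIN!
col 1: drop X → no win
col 2: drop X → no win
col 3: drop X → no win
col 4: drop X → no win
col 5: drop X → no win
col 6: drop X → no win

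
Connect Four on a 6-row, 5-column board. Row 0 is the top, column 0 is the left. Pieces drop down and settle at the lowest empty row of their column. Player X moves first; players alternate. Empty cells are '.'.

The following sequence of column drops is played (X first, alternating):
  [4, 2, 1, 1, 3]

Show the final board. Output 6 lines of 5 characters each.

Answer: .....
.....
.....
.....
.O...
.XOXX

Derivation:
Move 1: X drops in col 4, lands at row 5
Move 2: O drops in col 2, lands at row 5
Move 3: X drops in col 1, lands at row 5
Move 4: O drops in col 1, lands at row 4
Move 5: X drops in col 3, lands at row 5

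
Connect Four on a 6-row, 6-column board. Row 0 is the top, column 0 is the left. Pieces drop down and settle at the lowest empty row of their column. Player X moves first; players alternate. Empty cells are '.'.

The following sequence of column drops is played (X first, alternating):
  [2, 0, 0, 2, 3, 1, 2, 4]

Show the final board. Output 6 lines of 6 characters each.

Answer: ......
......
......
..X...
X.O...
OOXXO.

Derivation:
Move 1: X drops in col 2, lands at row 5
Move 2: O drops in col 0, lands at row 5
Move 3: X drops in col 0, lands at row 4
Move 4: O drops in col 2, lands at row 4
Move 5: X drops in col 3, lands at row 5
Move 6: O drops in col 1, lands at row 5
Move 7: X drops in col 2, lands at row 3
Move 8: O drops in col 4, lands at row 5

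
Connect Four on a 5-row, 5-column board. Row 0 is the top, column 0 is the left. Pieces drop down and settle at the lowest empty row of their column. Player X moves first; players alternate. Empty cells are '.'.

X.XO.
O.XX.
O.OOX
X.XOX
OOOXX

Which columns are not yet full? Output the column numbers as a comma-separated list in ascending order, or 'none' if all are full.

col 0: top cell = 'X' → FULL
col 1: top cell = '.' → open
col 2: top cell = 'X' → FULL
col 3: top cell = 'O' → FULL
col 4: top cell = '.' → open

Answer: 1,4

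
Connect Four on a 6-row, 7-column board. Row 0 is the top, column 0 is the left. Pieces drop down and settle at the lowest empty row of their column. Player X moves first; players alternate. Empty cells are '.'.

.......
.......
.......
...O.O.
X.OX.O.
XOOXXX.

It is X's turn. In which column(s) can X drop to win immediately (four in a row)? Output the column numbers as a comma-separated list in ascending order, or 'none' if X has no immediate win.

Answer: 6

Derivation:
col 0: drop X → no win
col 1: drop X → no win
col 2: drop X → no win
col 3: drop X → no win
col 4: drop X → no win
col 5: drop X → no win
col 6: drop X → WIN!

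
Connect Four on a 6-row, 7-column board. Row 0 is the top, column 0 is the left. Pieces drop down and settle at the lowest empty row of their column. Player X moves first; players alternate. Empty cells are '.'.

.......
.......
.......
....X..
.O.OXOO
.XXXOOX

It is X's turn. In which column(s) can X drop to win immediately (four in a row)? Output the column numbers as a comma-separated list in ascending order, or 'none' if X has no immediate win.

Answer: 0

Derivation:
col 0: drop X → WIN!
col 1: drop X → no win
col 2: drop X → no win
col 3: drop X → no win
col 4: drop X → no win
col 5: drop X → no win
col 6: drop X → no win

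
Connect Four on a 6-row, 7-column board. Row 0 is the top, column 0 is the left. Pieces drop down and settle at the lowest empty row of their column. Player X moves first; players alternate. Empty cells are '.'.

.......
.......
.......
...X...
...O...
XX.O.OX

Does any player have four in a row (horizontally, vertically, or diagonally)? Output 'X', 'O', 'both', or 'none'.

none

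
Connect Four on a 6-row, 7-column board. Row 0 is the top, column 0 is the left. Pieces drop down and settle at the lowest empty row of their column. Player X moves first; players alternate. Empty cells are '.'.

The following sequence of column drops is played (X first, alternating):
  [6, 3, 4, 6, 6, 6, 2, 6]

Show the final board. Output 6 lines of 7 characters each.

Move 1: X drops in col 6, lands at row 5
Move 2: O drops in col 3, lands at row 5
Move 3: X drops in col 4, lands at row 5
Move 4: O drops in col 6, lands at row 4
Move 5: X drops in col 6, lands at row 3
Move 6: O drops in col 6, lands at row 2
Move 7: X drops in col 2, lands at row 5
Move 8: O drops in col 6, lands at row 1

Answer: .......
......O
......O
......X
......O
..XOX.X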